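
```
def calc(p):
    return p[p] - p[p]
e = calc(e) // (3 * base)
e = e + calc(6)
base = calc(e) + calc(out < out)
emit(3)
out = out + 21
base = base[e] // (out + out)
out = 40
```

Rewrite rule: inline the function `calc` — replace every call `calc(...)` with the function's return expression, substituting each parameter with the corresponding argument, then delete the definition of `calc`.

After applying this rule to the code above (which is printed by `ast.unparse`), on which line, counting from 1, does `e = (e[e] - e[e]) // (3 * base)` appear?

Transformed code:
e = (e[e] - e[e]) // (3 * base)
e = e + (6[6] - 6[6])
base = e[e] - e[e] + ((out < out)[out < out] - (out < out)[out < out])
emit(3)
out = out + 21
base = base[e] // (out + out)
out = 40

1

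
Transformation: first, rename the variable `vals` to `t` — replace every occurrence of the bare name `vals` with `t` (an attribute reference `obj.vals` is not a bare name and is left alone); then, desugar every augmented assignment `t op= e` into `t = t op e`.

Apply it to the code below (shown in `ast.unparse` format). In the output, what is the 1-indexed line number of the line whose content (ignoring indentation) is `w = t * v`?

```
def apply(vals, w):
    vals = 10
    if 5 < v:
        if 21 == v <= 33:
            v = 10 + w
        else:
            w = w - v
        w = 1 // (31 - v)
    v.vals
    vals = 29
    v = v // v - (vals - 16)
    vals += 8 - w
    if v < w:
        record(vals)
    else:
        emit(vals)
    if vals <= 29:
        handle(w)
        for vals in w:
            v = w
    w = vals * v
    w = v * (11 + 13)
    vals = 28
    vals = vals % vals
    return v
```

21

Transformed code:
def apply(t, w):
    t = 10
    if 5 < v:
        if 21 == v <= 33:
            v = 10 + w
        else:
            w = w - v
        w = 1 // (31 - v)
    v.vals
    t = 29
    v = v // v - (t - 16)
    t = t + (8 - w)
    if v < w:
        record(t)
    else:
        emit(t)
    if t <= 29:
        handle(w)
        for t in w:
            v = w
    w = t * v
    w = v * (11 + 13)
    t = 28
    t = t % t
    return v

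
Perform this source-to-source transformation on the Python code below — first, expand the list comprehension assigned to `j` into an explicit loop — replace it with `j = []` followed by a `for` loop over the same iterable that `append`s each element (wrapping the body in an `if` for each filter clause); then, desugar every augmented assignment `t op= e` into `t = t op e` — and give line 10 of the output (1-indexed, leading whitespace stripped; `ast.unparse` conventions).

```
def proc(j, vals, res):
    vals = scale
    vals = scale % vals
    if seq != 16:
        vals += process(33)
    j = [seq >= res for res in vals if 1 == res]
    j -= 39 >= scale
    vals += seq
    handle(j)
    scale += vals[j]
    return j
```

j = j - (39 >= scale)

Transformed code:
def proc(j, vals, res):
    vals = scale
    vals = scale % vals
    if seq != 16:
        vals = vals + process(33)
    j = []
    for res in vals:
        if 1 == res:
            j.append(seq >= res)
    j = j - (39 >= scale)
    vals = vals + seq
    handle(j)
    scale = scale + vals[j]
    return j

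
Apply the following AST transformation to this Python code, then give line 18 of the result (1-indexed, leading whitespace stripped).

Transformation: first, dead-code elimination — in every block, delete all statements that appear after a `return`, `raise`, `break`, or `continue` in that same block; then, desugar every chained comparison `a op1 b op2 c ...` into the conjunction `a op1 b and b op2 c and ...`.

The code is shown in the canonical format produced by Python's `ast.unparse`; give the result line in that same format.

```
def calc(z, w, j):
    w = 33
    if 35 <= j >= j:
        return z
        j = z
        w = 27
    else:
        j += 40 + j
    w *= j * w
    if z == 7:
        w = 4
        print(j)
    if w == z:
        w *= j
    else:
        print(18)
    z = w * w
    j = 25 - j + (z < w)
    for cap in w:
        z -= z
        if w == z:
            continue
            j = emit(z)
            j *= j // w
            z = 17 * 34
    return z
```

Transformed code:
def calc(z, w, j):
    w = 33
    if 35 <= j and j >= j:
        return z
    else:
        j += 40 + j
    w *= j * w
    if z == 7:
        w = 4
        print(j)
    if w == z:
        w *= j
    else:
        print(18)
    z = w * w
    j = 25 - j + (z < w)
    for cap in w:
        z -= z
        if w == z:
            continue
    return z

z -= z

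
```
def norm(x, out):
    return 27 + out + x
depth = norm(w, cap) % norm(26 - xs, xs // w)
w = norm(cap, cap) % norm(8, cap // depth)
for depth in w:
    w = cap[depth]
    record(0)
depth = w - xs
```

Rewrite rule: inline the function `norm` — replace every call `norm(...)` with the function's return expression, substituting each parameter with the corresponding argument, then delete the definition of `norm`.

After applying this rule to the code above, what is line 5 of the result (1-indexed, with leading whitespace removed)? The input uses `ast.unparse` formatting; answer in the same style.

Transformed code:
depth = (27 + cap + w) % (27 + xs // w + (26 - xs))
w = (27 + cap + cap) % (27 + cap // depth + 8)
for depth in w:
    w = cap[depth]
    record(0)
depth = w - xs

record(0)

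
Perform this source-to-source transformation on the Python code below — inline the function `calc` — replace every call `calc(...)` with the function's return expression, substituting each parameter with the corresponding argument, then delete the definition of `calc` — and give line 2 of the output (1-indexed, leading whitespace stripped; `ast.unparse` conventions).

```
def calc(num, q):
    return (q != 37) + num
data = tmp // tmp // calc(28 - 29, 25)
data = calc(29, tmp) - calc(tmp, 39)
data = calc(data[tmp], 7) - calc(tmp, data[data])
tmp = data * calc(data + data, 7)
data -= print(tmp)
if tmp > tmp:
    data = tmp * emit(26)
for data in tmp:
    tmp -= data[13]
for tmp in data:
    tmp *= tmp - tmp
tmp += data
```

data = (tmp != 37) + 29 - ((39 != 37) + tmp)

Transformed code:
data = tmp // tmp // ((25 != 37) + (28 - 29))
data = (tmp != 37) + 29 - ((39 != 37) + tmp)
data = (7 != 37) + data[tmp] - ((data[data] != 37) + tmp)
tmp = data * ((7 != 37) + (data + data))
data -= print(tmp)
if tmp > tmp:
    data = tmp * emit(26)
for data in tmp:
    tmp -= data[13]
for tmp in data:
    tmp *= tmp - tmp
tmp += data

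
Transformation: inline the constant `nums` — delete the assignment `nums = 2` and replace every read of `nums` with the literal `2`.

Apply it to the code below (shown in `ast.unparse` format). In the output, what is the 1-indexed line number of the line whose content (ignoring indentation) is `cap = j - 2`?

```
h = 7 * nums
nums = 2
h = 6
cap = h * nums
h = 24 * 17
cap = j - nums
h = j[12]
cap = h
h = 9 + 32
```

5

Transformed code:
h = 7 * 2
h = 6
cap = h * 2
h = 24 * 17
cap = j - 2
h = j[12]
cap = h
h = 9 + 32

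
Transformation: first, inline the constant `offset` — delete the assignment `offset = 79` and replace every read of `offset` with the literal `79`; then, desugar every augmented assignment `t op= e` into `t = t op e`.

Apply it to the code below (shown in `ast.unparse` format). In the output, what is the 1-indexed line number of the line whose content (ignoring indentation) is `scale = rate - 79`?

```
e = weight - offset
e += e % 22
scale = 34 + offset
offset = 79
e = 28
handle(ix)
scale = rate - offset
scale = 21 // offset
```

Transformed code:
e = weight - 79
e = e + e % 22
scale = 34 + 79
e = 28
handle(ix)
scale = rate - 79
scale = 21 // 79

6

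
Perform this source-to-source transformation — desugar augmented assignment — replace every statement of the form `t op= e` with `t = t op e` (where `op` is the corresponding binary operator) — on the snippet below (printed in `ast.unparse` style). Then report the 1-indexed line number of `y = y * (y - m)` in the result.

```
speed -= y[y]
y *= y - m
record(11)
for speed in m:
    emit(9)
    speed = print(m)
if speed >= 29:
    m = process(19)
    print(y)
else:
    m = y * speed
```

2

Transformed code:
speed = speed - y[y]
y = y * (y - m)
record(11)
for speed in m:
    emit(9)
    speed = print(m)
if speed >= 29:
    m = process(19)
    print(y)
else:
    m = y * speed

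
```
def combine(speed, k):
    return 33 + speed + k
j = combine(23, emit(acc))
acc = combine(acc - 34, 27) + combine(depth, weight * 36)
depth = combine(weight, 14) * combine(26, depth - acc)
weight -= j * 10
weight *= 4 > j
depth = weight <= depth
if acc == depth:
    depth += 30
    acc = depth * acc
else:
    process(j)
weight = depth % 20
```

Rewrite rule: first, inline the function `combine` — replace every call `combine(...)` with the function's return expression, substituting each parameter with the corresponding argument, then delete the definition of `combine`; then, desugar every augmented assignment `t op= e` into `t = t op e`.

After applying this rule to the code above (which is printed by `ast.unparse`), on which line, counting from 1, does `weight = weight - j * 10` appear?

Transformed code:
j = 33 + 23 + emit(acc)
acc = 33 + (acc - 34) + 27 + (33 + depth + weight * 36)
depth = (33 + weight + 14) * (33 + 26 + (depth - acc))
weight = weight - j * 10
weight = weight * (4 > j)
depth = weight <= depth
if acc == depth:
    depth = depth + 30
    acc = depth * acc
else:
    process(j)
weight = depth % 20

4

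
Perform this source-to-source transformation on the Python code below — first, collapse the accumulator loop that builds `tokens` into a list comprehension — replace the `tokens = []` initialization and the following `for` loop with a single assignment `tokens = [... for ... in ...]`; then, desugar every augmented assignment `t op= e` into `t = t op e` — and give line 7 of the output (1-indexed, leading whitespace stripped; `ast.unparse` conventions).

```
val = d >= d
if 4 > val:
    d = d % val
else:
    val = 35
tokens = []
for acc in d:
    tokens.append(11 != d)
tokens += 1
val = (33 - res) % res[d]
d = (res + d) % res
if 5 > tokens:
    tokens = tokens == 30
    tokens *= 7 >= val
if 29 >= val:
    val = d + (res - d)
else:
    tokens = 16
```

tokens = tokens + 1

Transformed code:
val = d >= d
if 4 > val:
    d = d % val
else:
    val = 35
tokens = [11 != d for acc in d]
tokens = tokens + 1
val = (33 - res) % res[d]
d = (res + d) % res
if 5 > tokens:
    tokens = tokens == 30
    tokens = tokens * (7 >= val)
if 29 >= val:
    val = d + (res - d)
else:
    tokens = 16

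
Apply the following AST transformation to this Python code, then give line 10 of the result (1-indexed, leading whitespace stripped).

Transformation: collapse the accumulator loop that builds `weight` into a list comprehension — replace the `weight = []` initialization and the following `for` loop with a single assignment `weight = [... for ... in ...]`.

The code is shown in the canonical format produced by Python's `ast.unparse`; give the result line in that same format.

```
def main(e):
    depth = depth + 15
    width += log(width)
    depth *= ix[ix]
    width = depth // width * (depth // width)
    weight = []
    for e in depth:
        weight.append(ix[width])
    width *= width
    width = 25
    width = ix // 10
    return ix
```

return ix

Transformed code:
def main(e):
    depth = depth + 15
    width += log(width)
    depth *= ix[ix]
    width = depth // width * (depth // width)
    weight = [ix[width] for e in depth]
    width *= width
    width = 25
    width = ix // 10
    return ix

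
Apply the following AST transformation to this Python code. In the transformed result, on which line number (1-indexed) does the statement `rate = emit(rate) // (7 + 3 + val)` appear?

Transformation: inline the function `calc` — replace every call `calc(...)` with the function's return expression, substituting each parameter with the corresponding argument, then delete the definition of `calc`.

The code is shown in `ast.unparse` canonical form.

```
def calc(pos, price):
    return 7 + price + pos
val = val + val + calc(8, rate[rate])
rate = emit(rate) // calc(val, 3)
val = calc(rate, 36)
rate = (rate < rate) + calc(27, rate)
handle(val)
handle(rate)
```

2

Transformed code:
val = val + val + (7 + rate[rate] + 8)
rate = emit(rate) // (7 + 3 + val)
val = 7 + 36 + rate
rate = (rate < rate) + (7 + rate + 27)
handle(val)
handle(rate)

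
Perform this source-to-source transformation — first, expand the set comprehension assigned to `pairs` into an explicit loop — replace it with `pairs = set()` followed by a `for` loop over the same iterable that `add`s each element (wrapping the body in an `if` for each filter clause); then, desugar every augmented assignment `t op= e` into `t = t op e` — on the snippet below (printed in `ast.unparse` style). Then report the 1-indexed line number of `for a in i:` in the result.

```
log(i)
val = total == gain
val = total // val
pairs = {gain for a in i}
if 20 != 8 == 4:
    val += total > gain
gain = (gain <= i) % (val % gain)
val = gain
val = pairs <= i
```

5

Transformed code:
log(i)
val = total == gain
val = total // val
pairs = set()
for a in i:
    pairs.add(gain)
if 20 != 8 == 4:
    val = val + (total > gain)
gain = (gain <= i) % (val % gain)
val = gain
val = pairs <= i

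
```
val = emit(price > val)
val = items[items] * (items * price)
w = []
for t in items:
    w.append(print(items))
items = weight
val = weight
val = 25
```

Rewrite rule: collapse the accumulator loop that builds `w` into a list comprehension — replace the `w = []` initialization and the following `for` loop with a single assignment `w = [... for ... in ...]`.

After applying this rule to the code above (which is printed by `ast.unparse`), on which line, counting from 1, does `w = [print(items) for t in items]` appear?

Transformed code:
val = emit(price > val)
val = items[items] * (items * price)
w = [print(items) for t in items]
items = weight
val = weight
val = 25

3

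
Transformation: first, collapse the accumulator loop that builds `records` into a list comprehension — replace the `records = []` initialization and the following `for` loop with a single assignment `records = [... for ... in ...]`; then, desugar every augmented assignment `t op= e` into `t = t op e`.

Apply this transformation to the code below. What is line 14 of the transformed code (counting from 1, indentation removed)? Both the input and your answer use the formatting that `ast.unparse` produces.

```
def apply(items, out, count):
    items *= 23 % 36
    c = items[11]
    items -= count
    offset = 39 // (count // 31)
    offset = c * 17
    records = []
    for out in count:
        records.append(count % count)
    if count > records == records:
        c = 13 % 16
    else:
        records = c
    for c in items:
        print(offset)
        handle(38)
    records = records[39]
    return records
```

Transformed code:
def apply(items, out, count):
    items = items * (23 % 36)
    c = items[11]
    items = items - count
    offset = 39 // (count // 31)
    offset = c * 17
    records = [count % count for out in count]
    if count > records == records:
        c = 13 % 16
    else:
        records = c
    for c in items:
        print(offset)
        handle(38)
    records = records[39]
    return records

handle(38)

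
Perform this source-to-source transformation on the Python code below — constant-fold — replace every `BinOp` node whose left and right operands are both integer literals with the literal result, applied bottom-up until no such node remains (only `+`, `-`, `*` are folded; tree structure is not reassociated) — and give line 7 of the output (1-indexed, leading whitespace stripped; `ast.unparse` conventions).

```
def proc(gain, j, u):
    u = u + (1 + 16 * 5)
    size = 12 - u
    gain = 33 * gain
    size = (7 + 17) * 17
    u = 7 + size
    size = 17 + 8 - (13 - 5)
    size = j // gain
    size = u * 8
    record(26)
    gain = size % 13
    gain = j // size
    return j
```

size = 17

Transformed code:
def proc(gain, j, u):
    u = u + 81
    size = 12 - u
    gain = 33 * gain
    size = 408
    u = 7 + size
    size = 17
    size = j // gain
    size = u * 8
    record(26)
    gain = size % 13
    gain = j // size
    return j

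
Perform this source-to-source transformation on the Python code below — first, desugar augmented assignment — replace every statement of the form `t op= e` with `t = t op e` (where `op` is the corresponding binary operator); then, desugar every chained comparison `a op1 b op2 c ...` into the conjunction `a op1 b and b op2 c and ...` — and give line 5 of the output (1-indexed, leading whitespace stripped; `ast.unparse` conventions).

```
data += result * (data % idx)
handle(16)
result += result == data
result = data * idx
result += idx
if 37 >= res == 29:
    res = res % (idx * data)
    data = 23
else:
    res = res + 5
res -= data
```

result = result + idx

Transformed code:
data = data + result * (data % idx)
handle(16)
result = result + (result == data)
result = data * idx
result = result + idx
if 37 >= res and res == 29:
    res = res % (idx * data)
    data = 23
else:
    res = res + 5
res = res - data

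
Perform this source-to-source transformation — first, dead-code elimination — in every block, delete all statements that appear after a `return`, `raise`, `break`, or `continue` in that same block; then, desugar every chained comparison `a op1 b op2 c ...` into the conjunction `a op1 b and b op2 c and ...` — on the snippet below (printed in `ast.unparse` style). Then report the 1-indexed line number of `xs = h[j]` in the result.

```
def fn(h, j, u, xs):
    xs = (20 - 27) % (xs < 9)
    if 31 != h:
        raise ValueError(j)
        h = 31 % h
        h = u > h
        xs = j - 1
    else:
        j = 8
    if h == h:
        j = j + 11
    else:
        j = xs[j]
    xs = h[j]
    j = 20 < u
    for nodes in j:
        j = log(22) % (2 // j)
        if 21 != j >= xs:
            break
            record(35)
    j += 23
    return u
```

Transformed code:
def fn(h, j, u, xs):
    xs = (20 - 27) % (xs < 9)
    if 31 != h:
        raise ValueError(j)
    else:
        j = 8
    if h == h:
        j = j + 11
    else:
        j = xs[j]
    xs = h[j]
    j = 20 < u
    for nodes in j:
        j = log(22) % (2 // j)
        if 21 != j and j >= xs:
            break
    j += 23
    return u

11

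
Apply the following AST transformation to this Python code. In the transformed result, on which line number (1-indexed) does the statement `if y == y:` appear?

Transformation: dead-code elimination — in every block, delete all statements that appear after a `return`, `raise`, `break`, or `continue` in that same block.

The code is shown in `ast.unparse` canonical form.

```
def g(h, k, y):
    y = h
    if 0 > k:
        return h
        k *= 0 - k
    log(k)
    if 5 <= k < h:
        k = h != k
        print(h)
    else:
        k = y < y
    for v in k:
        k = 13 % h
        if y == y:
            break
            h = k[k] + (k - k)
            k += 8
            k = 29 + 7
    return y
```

Transformed code:
def g(h, k, y):
    y = h
    if 0 > k:
        return h
    log(k)
    if 5 <= k < h:
        k = h != k
        print(h)
    else:
        k = y < y
    for v in k:
        k = 13 % h
        if y == y:
            break
    return y

13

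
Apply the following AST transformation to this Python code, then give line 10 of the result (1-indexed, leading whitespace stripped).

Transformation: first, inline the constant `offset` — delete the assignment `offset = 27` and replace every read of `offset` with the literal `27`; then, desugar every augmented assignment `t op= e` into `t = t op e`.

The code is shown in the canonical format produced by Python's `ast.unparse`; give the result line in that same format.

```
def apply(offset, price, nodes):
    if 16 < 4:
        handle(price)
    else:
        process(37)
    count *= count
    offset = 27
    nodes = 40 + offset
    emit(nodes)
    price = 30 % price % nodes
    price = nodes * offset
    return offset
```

price = nodes * 27

Transformed code:
def apply(offset, price, nodes):
    if 16 < 4:
        handle(price)
    else:
        process(37)
    count = count * count
    nodes = 40 + 27
    emit(nodes)
    price = 30 % price % nodes
    price = nodes * 27
    return 27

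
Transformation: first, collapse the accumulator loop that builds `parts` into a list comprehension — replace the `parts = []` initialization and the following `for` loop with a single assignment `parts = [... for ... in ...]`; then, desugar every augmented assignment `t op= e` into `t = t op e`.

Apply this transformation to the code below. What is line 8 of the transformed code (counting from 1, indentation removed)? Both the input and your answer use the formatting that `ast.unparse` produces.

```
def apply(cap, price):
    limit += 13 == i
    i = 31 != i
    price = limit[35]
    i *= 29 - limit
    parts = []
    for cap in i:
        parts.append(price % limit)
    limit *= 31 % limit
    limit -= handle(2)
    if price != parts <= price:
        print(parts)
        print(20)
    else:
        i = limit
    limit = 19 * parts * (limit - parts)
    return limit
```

limit = limit - handle(2)

Transformed code:
def apply(cap, price):
    limit = limit + (13 == i)
    i = 31 != i
    price = limit[35]
    i = i * (29 - limit)
    parts = [price % limit for cap in i]
    limit = limit * (31 % limit)
    limit = limit - handle(2)
    if price != parts <= price:
        print(parts)
        print(20)
    else:
        i = limit
    limit = 19 * parts * (limit - parts)
    return limit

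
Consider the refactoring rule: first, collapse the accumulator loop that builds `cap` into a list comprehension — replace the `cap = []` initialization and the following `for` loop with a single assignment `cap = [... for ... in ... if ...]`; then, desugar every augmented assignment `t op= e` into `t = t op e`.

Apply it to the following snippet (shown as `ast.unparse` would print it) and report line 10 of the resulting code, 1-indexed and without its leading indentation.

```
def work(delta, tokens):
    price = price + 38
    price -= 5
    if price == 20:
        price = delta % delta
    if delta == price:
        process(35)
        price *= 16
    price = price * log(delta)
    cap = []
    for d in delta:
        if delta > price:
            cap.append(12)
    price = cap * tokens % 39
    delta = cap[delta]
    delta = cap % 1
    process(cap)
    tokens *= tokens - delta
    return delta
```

cap = [12 for d in delta if delta > price]

Transformed code:
def work(delta, tokens):
    price = price + 38
    price = price - 5
    if price == 20:
        price = delta % delta
    if delta == price:
        process(35)
        price = price * 16
    price = price * log(delta)
    cap = [12 for d in delta if delta > price]
    price = cap * tokens % 39
    delta = cap[delta]
    delta = cap % 1
    process(cap)
    tokens = tokens * (tokens - delta)
    return delta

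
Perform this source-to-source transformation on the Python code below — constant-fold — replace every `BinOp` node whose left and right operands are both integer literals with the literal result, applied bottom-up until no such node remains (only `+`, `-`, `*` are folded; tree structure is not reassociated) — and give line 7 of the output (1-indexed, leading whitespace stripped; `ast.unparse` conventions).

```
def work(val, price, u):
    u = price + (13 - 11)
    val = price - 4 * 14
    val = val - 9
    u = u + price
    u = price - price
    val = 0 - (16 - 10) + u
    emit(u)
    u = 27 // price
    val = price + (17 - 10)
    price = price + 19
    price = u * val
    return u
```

val = -6 + u

Transformed code:
def work(val, price, u):
    u = price + 2
    val = price - 56
    val = val - 9
    u = u + price
    u = price - price
    val = -6 + u
    emit(u)
    u = 27 // price
    val = price + 7
    price = price + 19
    price = u * val
    return u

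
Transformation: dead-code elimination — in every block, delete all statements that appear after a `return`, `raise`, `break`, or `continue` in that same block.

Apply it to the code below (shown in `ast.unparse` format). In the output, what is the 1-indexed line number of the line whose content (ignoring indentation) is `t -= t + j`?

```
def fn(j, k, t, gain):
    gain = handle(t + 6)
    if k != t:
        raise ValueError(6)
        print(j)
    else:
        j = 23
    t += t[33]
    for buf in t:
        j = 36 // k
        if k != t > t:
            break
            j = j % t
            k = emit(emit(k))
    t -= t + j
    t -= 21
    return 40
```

Transformed code:
def fn(j, k, t, gain):
    gain = handle(t + 6)
    if k != t:
        raise ValueError(6)
    else:
        j = 23
    t += t[33]
    for buf in t:
        j = 36 // k
        if k != t > t:
            break
    t -= t + j
    t -= 21
    return 40

12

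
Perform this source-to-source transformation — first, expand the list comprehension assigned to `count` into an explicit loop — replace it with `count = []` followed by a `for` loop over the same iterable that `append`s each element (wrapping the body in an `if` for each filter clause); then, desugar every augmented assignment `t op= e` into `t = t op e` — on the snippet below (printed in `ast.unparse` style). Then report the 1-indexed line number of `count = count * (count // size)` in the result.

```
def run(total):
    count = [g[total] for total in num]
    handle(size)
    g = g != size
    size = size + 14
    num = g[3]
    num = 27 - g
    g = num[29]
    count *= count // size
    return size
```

Transformed code:
def run(total):
    count = []
    for total in num:
        count.append(g[total])
    handle(size)
    g = g != size
    size = size + 14
    num = g[3]
    num = 27 - g
    g = num[29]
    count = count * (count // size)
    return size

11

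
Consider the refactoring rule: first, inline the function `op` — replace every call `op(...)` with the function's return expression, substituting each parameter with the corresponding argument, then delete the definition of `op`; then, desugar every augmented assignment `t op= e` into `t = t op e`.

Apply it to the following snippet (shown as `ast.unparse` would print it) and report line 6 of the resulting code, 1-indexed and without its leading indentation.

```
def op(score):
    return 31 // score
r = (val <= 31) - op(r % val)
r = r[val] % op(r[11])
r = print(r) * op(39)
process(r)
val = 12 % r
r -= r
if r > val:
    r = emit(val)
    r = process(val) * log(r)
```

r = r - r

Transformed code:
r = (val <= 31) - 31 // (r % val)
r = r[val] % (31 // r[11])
r = print(r) * (31 // 39)
process(r)
val = 12 % r
r = r - r
if r > val:
    r = emit(val)
    r = process(val) * log(r)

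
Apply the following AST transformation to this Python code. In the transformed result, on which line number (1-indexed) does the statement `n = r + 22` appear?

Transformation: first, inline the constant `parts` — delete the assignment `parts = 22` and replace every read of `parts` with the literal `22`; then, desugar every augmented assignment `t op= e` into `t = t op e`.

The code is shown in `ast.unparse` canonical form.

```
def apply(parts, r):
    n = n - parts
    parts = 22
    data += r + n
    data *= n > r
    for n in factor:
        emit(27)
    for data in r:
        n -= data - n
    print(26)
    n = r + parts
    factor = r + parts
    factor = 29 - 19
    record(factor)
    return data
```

10

Transformed code:
def apply(parts, r):
    n = n - 22
    data = data + (r + n)
    data = data * (n > r)
    for n in factor:
        emit(27)
    for data in r:
        n = n - (data - n)
    print(26)
    n = r + 22
    factor = r + 22
    factor = 29 - 19
    record(factor)
    return data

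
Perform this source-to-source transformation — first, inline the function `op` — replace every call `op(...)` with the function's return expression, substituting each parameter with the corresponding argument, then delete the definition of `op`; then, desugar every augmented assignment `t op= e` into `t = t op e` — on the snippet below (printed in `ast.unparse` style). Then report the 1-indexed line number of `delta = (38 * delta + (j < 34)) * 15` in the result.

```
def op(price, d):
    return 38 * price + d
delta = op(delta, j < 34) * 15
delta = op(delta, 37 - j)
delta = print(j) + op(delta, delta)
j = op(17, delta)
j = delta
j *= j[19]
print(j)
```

Transformed code:
delta = (38 * delta + (j < 34)) * 15
delta = 38 * delta + (37 - j)
delta = print(j) + (38 * delta + delta)
j = 38 * 17 + delta
j = delta
j = j * j[19]
print(j)

1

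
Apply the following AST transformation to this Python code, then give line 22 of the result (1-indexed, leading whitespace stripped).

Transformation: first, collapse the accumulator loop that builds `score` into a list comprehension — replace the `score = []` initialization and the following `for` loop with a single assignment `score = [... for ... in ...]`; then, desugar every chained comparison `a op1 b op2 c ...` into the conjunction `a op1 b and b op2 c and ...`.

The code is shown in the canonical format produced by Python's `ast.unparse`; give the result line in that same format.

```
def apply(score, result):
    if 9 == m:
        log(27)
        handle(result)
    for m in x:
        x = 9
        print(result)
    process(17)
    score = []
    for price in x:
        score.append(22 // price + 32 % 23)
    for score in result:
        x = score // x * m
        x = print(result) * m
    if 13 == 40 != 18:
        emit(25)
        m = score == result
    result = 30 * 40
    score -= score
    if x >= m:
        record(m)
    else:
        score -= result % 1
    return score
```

Transformed code:
def apply(score, result):
    if 9 == m:
        log(27)
        handle(result)
    for m in x:
        x = 9
        print(result)
    process(17)
    score = [22 // price + 32 % 23 for price in x]
    for score in result:
        x = score // x * m
        x = print(result) * m
    if 13 == 40 and 40 != 18:
        emit(25)
        m = score == result
    result = 30 * 40
    score -= score
    if x >= m:
        record(m)
    else:
        score -= result % 1
    return score

return score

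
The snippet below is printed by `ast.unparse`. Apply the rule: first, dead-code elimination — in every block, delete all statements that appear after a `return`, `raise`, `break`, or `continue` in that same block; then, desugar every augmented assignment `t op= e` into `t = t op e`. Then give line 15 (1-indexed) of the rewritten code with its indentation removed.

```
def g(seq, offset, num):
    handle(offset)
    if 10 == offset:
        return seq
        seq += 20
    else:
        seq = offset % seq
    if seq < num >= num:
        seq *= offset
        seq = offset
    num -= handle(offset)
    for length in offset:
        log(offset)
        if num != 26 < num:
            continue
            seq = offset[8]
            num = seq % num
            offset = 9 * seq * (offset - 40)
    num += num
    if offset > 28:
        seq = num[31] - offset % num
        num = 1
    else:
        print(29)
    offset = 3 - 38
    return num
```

num = num + num

Transformed code:
def g(seq, offset, num):
    handle(offset)
    if 10 == offset:
        return seq
    else:
        seq = offset % seq
    if seq < num >= num:
        seq = seq * offset
        seq = offset
    num = num - handle(offset)
    for length in offset:
        log(offset)
        if num != 26 < num:
            continue
    num = num + num
    if offset > 28:
        seq = num[31] - offset % num
        num = 1
    else:
        print(29)
    offset = 3 - 38
    return num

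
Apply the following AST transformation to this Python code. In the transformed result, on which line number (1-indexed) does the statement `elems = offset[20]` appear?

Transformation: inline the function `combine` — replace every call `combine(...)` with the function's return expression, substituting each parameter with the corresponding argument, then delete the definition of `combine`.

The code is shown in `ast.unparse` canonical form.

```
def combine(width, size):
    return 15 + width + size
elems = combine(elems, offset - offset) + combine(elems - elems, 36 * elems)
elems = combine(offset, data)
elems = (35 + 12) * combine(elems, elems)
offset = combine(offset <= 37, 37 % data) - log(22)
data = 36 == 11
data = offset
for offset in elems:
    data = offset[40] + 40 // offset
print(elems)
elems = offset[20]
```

10

Transformed code:
elems = 15 + elems + (offset - offset) + (15 + (elems - elems) + 36 * elems)
elems = 15 + offset + data
elems = (35 + 12) * (15 + elems + elems)
offset = 15 + (offset <= 37) + 37 % data - log(22)
data = 36 == 11
data = offset
for offset in elems:
    data = offset[40] + 40 // offset
print(elems)
elems = offset[20]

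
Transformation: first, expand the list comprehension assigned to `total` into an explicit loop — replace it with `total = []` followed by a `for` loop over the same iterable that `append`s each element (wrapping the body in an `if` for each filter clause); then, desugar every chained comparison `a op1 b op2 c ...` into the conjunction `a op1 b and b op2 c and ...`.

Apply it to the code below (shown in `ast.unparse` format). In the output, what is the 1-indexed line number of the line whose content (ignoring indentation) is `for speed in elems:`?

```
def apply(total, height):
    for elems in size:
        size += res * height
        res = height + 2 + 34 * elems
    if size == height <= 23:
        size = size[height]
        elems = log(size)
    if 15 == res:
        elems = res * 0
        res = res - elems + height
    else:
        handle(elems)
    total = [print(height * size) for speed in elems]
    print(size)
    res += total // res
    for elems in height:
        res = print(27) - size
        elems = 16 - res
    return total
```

Transformed code:
def apply(total, height):
    for elems in size:
        size += res * height
        res = height + 2 + 34 * elems
    if size == height and height <= 23:
        size = size[height]
        elems = log(size)
    if 15 == res:
        elems = res * 0
        res = res - elems + height
    else:
        handle(elems)
    total = []
    for speed in elems:
        total.append(print(height * size))
    print(size)
    res += total // res
    for elems in height:
        res = print(27) - size
        elems = 16 - res
    return total

14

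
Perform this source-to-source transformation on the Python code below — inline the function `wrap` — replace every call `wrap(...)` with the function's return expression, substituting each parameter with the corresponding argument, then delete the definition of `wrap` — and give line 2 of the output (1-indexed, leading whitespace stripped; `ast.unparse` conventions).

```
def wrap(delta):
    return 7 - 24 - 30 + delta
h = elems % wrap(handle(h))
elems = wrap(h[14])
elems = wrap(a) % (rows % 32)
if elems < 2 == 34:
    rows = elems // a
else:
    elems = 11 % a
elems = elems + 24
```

elems = 7 - 24 - 30 + h[14]

Transformed code:
h = elems % (7 - 24 - 30 + handle(h))
elems = 7 - 24 - 30 + h[14]
elems = (7 - 24 - 30 + a) % (rows % 32)
if elems < 2 == 34:
    rows = elems // a
else:
    elems = 11 % a
elems = elems + 24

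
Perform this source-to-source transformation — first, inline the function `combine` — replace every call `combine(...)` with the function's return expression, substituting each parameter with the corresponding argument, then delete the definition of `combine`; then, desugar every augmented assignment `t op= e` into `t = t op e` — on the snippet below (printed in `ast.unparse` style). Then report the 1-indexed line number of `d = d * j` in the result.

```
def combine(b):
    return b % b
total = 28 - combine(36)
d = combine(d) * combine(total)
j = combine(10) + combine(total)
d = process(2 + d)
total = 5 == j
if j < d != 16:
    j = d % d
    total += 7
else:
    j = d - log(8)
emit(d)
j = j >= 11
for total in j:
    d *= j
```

14

Transformed code:
total = 28 - 36 % 36
d = d % d * (total % total)
j = 10 % 10 + total % total
d = process(2 + d)
total = 5 == j
if j < d != 16:
    j = d % d
    total = total + 7
else:
    j = d - log(8)
emit(d)
j = j >= 11
for total in j:
    d = d * j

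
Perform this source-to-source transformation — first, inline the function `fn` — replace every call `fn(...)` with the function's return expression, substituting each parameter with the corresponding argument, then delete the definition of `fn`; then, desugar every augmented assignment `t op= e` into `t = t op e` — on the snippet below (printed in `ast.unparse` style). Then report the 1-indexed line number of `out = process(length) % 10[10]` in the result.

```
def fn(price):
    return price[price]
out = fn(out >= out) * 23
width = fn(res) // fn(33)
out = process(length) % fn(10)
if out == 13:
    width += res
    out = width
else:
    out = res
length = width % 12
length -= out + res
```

Transformed code:
out = (out >= out)[out >= out] * 23
width = res[res] // 33[33]
out = process(length) % 10[10]
if out == 13:
    width = width + res
    out = width
else:
    out = res
length = width % 12
length = length - (out + res)

3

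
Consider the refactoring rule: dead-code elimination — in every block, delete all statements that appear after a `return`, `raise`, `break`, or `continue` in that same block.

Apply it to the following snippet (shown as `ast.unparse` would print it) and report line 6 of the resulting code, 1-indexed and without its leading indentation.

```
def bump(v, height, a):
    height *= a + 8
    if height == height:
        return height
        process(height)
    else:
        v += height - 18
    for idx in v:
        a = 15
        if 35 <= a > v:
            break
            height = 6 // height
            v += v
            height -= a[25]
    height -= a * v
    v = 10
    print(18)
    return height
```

Transformed code:
def bump(v, height, a):
    height *= a + 8
    if height == height:
        return height
    else:
        v += height - 18
    for idx in v:
        a = 15
        if 35 <= a > v:
            break
    height -= a * v
    v = 10
    print(18)
    return height

v += height - 18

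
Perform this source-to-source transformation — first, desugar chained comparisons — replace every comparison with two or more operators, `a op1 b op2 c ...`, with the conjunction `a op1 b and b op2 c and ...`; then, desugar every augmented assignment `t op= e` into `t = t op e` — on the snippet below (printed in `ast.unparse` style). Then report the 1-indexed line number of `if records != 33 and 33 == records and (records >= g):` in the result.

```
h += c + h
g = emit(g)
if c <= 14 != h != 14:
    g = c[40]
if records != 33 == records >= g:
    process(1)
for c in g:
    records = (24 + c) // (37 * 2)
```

5

Transformed code:
h = h + (c + h)
g = emit(g)
if c <= 14 and 14 != h and (h != 14):
    g = c[40]
if records != 33 and 33 == records and (records >= g):
    process(1)
for c in g:
    records = (24 + c) // (37 * 2)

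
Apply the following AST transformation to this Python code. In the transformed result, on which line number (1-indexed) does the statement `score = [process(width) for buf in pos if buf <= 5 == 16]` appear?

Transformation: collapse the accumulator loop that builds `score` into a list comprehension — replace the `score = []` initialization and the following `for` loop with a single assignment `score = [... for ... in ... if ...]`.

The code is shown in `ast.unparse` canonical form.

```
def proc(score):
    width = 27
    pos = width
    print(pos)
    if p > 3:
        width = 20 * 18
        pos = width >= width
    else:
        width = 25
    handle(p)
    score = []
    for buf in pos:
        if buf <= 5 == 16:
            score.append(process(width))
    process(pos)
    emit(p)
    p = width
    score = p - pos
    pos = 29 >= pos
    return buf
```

11

Transformed code:
def proc(score):
    width = 27
    pos = width
    print(pos)
    if p > 3:
        width = 20 * 18
        pos = width >= width
    else:
        width = 25
    handle(p)
    score = [process(width) for buf in pos if buf <= 5 == 16]
    process(pos)
    emit(p)
    p = width
    score = p - pos
    pos = 29 >= pos
    return buf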